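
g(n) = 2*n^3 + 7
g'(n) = 6*n^2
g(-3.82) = -104.49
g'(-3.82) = 87.55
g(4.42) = 179.70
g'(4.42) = 117.22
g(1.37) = 12.14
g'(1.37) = 11.26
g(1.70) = 16.83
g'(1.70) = 17.34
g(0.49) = 7.24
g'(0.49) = 1.44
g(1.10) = 9.66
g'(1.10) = 7.26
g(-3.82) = -104.49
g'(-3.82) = 87.55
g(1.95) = 21.83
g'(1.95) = 22.82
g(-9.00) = -1451.00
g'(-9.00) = 486.00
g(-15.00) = -6743.00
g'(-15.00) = 1350.00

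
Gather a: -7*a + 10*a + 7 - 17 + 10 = 3*a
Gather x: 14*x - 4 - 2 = 14*x - 6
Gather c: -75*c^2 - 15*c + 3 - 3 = -75*c^2 - 15*c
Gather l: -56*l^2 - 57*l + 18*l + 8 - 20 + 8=-56*l^2 - 39*l - 4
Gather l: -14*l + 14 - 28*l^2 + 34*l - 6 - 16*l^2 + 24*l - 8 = -44*l^2 + 44*l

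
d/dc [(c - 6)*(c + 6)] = 2*c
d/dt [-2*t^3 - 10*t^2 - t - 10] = -6*t^2 - 20*t - 1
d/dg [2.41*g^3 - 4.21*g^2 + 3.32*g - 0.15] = 7.23*g^2 - 8.42*g + 3.32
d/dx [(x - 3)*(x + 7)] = 2*x + 4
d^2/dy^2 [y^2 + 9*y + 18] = 2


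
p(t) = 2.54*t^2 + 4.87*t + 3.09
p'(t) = 5.08*t + 4.87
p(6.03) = 124.81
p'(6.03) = 35.50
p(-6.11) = 68.16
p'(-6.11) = -26.17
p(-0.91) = 0.76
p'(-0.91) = 0.25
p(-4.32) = 29.45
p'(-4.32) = -17.08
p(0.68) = 7.58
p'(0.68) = 8.32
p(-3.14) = 12.84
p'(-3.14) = -11.08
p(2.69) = 34.57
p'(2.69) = 18.54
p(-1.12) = 0.82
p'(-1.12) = -0.82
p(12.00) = 427.29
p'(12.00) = 65.83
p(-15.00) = 501.54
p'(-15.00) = -71.33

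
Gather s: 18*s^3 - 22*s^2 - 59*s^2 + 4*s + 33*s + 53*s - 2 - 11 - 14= 18*s^3 - 81*s^2 + 90*s - 27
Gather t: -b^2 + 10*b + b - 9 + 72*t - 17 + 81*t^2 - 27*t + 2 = -b^2 + 11*b + 81*t^2 + 45*t - 24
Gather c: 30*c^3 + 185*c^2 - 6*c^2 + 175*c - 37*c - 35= 30*c^3 + 179*c^2 + 138*c - 35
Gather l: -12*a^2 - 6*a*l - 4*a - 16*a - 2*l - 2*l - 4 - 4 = -12*a^2 - 20*a + l*(-6*a - 4) - 8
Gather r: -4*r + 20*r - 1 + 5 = 16*r + 4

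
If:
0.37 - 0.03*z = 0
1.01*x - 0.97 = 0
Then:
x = 0.96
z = 12.33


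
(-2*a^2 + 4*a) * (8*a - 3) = -16*a^3 + 38*a^2 - 12*a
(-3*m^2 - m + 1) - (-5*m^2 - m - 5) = 2*m^2 + 6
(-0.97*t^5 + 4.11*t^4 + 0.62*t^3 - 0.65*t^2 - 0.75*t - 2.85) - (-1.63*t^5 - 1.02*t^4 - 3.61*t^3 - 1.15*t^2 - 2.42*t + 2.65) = 0.66*t^5 + 5.13*t^4 + 4.23*t^3 + 0.5*t^2 + 1.67*t - 5.5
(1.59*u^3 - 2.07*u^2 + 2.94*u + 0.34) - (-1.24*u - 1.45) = 1.59*u^3 - 2.07*u^2 + 4.18*u + 1.79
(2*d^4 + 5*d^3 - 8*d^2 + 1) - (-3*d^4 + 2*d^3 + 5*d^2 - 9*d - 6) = 5*d^4 + 3*d^3 - 13*d^2 + 9*d + 7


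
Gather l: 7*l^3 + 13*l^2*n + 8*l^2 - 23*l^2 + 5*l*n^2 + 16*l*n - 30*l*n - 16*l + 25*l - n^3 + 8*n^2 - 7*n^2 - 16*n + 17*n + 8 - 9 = 7*l^3 + l^2*(13*n - 15) + l*(5*n^2 - 14*n + 9) - n^3 + n^2 + n - 1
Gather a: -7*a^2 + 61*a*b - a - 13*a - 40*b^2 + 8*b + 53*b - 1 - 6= -7*a^2 + a*(61*b - 14) - 40*b^2 + 61*b - 7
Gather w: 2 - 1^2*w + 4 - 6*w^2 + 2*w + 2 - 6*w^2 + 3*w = -12*w^2 + 4*w + 8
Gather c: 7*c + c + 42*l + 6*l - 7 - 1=8*c + 48*l - 8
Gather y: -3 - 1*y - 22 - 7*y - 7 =-8*y - 32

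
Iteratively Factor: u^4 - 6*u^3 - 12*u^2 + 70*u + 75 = (u + 1)*(u^3 - 7*u^2 - 5*u + 75) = (u - 5)*(u + 1)*(u^2 - 2*u - 15) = (u - 5)*(u + 1)*(u + 3)*(u - 5)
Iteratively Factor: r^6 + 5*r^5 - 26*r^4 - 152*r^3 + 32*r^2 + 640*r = (r + 4)*(r^5 + r^4 - 30*r^3 - 32*r^2 + 160*r) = (r + 4)^2*(r^4 - 3*r^3 - 18*r^2 + 40*r) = (r + 4)^3*(r^3 - 7*r^2 + 10*r) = r*(r + 4)^3*(r^2 - 7*r + 10) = r*(r - 5)*(r + 4)^3*(r - 2)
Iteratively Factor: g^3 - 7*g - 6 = (g - 3)*(g^2 + 3*g + 2) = (g - 3)*(g + 2)*(g + 1)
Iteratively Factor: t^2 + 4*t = (t + 4)*(t)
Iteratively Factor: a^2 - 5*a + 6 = (a - 2)*(a - 3)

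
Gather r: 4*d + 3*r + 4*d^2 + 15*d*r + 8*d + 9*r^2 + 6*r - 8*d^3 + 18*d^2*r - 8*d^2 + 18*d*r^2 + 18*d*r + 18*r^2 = -8*d^3 - 4*d^2 + 12*d + r^2*(18*d + 27) + r*(18*d^2 + 33*d + 9)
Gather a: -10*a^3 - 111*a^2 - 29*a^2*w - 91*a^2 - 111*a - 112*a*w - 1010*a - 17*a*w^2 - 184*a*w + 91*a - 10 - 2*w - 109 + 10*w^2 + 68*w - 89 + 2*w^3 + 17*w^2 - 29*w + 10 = -10*a^3 + a^2*(-29*w - 202) + a*(-17*w^2 - 296*w - 1030) + 2*w^3 + 27*w^2 + 37*w - 198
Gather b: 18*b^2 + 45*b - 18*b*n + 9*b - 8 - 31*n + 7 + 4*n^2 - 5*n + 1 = 18*b^2 + b*(54 - 18*n) + 4*n^2 - 36*n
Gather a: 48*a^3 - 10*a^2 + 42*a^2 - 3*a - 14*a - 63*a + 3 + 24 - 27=48*a^3 + 32*a^2 - 80*a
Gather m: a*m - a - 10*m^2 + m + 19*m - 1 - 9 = -a - 10*m^2 + m*(a + 20) - 10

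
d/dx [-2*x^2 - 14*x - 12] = -4*x - 14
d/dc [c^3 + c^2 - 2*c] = 3*c^2 + 2*c - 2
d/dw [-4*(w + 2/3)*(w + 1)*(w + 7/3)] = -12*w^2 - 32*w - 164/9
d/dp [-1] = 0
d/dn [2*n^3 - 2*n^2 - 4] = 2*n*(3*n - 2)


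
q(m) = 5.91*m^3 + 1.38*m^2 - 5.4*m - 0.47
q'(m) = 17.73*m^2 + 2.76*m - 5.4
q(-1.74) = -18.03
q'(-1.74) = 43.48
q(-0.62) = 2.00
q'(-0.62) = -0.30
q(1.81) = 29.32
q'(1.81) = 57.68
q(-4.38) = -446.95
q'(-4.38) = 322.65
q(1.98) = 40.12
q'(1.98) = 69.57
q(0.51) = -2.08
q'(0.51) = 0.62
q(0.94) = 0.58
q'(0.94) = 12.86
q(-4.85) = -616.06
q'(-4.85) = 398.27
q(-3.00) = -131.42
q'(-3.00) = 145.89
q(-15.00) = -19555.22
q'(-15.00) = 3942.45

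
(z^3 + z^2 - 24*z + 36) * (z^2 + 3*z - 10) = z^5 + 4*z^4 - 31*z^3 - 46*z^2 + 348*z - 360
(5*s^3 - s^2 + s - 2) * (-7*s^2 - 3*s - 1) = -35*s^5 - 8*s^4 - 9*s^3 + 12*s^2 + 5*s + 2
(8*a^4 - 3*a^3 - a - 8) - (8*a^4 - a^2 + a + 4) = -3*a^3 + a^2 - 2*a - 12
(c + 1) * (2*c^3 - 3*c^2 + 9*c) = 2*c^4 - c^3 + 6*c^2 + 9*c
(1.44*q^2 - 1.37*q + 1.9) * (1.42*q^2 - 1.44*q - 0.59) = 2.0448*q^4 - 4.019*q^3 + 3.8212*q^2 - 1.9277*q - 1.121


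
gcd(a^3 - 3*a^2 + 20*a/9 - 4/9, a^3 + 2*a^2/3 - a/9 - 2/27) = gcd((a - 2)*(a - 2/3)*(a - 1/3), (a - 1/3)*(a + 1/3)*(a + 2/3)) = a - 1/3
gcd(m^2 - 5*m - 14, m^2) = 1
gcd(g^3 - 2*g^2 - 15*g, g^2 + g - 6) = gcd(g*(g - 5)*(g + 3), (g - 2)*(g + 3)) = g + 3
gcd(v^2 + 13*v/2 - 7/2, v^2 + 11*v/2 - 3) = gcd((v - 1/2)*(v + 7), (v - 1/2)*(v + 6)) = v - 1/2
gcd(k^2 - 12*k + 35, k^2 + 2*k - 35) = k - 5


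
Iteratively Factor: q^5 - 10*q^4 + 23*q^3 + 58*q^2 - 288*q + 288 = (q - 3)*(q^4 - 7*q^3 + 2*q^2 + 64*q - 96) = (q - 3)*(q - 2)*(q^3 - 5*q^2 - 8*q + 48) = (q - 4)*(q - 3)*(q - 2)*(q^2 - q - 12) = (q - 4)^2*(q - 3)*(q - 2)*(q + 3)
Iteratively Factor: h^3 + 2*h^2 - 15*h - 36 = (h - 4)*(h^2 + 6*h + 9) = (h - 4)*(h + 3)*(h + 3)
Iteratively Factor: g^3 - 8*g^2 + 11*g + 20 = (g - 5)*(g^2 - 3*g - 4) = (g - 5)*(g + 1)*(g - 4)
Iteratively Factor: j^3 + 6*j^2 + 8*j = (j + 2)*(j^2 + 4*j) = j*(j + 2)*(j + 4)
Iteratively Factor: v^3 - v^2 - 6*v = (v + 2)*(v^2 - 3*v) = (v - 3)*(v + 2)*(v)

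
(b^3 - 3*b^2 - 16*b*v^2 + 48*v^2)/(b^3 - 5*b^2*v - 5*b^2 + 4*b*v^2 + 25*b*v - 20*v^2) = (-b^2 - 4*b*v + 3*b + 12*v)/(-b^2 + b*v + 5*b - 5*v)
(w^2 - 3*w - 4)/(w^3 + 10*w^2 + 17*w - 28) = (w^2 - 3*w - 4)/(w^3 + 10*w^2 + 17*w - 28)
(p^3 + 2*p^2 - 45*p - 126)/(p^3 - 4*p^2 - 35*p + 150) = (p^2 - 4*p - 21)/(p^2 - 10*p + 25)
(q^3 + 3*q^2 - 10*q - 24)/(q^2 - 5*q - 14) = (q^2 + q - 12)/(q - 7)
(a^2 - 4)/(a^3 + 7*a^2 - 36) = (a + 2)/(a^2 + 9*a + 18)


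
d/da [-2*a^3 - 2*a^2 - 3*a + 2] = -6*a^2 - 4*a - 3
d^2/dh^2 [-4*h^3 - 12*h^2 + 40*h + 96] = -24*h - 24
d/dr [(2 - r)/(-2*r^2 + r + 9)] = (2*r^2 - r - (r - 2)*(4*r - 1) - 9)/(-2*r^2 + r + 9)^2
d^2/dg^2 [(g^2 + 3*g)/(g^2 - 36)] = 6*(g^3 + 36*g^2 + 108*g + 432)/(g^6 - 108*g^4 + 3888*g^2 - 46656)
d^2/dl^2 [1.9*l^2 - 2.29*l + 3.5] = 3.80000000000000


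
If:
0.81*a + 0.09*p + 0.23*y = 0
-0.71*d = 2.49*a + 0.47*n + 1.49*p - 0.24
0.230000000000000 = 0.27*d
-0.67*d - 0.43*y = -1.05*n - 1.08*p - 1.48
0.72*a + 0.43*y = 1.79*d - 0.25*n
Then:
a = -7.07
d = 0.85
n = -7.08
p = 13.81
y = 19.51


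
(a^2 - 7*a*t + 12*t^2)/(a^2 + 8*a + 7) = (a^2 - 7*a*t + 12*t^2)/(a^2 + 8*a + 7)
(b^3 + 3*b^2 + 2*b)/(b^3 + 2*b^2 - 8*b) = (b^2 + 3*b + 2)/(b^2 + 2*b - 8)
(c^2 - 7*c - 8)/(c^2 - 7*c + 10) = (c^2 - 7*c - 8)/(c^2 - 7*c + 10)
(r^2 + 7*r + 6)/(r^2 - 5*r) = (r^2 + 7*r + 6)/(r*(r - 5))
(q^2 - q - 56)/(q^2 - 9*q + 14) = (q^2 - q - 56)/(q^2 - 9*q + 14)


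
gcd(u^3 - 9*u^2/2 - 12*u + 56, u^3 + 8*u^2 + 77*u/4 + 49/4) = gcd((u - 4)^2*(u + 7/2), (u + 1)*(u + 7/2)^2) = u + 7/2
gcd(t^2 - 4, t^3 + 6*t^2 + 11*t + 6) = t + 2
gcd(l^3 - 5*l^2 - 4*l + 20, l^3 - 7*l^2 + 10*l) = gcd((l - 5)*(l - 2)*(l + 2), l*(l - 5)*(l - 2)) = l^2 - 7*l + 10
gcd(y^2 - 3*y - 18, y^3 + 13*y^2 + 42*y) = 1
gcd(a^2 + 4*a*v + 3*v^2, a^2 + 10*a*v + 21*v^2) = a + 3*v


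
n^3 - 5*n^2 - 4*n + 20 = (n - 5)*(n - 2)*(n + 2)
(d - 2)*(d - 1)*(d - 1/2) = d^3 - 7*d^2/2 + 7*d/2 - 1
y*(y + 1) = y^2 + y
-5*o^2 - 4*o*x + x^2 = (-5*o + x)*(o + x)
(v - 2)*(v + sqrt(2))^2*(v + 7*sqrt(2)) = v^4 - 2*v^3 + 9*sqrt(2)*v^3 - 18*sqrt(2)*v^2 + 30*v^2 - 60*v + 14*sqrt(2)*v - 28*sqrt(2)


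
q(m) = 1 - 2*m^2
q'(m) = -4*m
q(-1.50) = -3.50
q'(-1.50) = 6.00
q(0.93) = -0.73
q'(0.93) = -3.72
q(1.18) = -1.78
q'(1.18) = -4.72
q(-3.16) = -18.97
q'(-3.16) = 12.64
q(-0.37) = 0.73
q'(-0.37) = 1.48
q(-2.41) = -10.62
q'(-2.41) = 9.64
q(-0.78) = -0.22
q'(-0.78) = 3.12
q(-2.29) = -9.49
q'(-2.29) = 9.16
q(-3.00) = -17.00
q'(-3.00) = 12.00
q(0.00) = 1.00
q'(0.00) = 0.00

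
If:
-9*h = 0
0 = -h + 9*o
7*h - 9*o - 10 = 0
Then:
No Solution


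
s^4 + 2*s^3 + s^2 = s^2*(s + 1)^2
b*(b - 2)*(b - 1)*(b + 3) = b^4 - 7*b^2 + 6*b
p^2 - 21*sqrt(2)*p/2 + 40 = (p - 8*sqrt(2))*(p - 5*sqrt(2)/2)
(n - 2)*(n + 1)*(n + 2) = n^3 + n^2 - 4*n - 4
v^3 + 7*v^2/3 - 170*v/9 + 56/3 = (v - 7/3)*(v - 4/3)*(v + 6)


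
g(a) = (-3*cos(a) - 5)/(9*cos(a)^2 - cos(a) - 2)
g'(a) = (18*sin(a)*cos(a) - sin(a))*(-3*cos(a) - 5)/(9*cos(a)^2 - cos(a) - 2)^2 + 3*sin(a)/(9*cos(a)^2 - cos(a) - 2) = (27*sin(a)^2 - 90*cos(a) - 28)*sin(a)/(-9*cos(a)^2 + cos(a) + 2)^2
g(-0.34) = -1.55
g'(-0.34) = 1.43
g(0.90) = -8.02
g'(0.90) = -72.03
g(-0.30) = -1.50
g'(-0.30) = 1.19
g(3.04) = -0.26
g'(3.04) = 0.10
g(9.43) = -0.25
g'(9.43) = -0.01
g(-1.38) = 2.98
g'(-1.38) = 5.37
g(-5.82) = -1.78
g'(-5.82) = -2.48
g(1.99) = 37.09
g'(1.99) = 2741.96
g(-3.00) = -0.26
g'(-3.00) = -0.14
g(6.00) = -1.48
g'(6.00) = 1.10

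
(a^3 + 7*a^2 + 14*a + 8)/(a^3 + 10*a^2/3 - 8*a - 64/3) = 3*(a + 1)/(3*a - 8)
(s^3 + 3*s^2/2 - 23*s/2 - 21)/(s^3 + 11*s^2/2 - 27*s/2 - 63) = (s + 2)/(s + 6)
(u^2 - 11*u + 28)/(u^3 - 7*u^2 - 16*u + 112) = 1/(u + 4)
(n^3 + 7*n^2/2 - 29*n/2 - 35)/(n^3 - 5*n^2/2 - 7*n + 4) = (2*n^2 + 3*n - 35)/(2*n^2 - 9*n + 4)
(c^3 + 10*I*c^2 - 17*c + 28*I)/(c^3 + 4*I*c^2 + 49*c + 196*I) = (c - I)/(c - 7*I)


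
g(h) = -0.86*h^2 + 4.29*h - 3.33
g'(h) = 4.29 - 1.72*h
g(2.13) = 1.91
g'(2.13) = 0.63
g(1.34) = 0.87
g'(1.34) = 1.99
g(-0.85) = -7.60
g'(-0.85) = 5.75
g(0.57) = -1.16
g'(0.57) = 3.31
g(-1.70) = -13.11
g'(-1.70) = 7.21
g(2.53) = 2.02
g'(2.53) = -0.06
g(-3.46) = -28.47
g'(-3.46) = 10.24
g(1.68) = 1.45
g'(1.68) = 1.40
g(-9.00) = -111.60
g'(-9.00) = 19.77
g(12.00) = -75.69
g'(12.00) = -16.35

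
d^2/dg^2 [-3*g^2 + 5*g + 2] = -6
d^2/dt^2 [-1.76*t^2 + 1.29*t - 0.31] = -3.52000000000000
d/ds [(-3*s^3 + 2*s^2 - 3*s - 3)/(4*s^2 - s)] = (-12*s^4 + 6*s^3 + 10*s^2 + 24*s - 3)/(s^2*(16*s^2 - 8*s + 1))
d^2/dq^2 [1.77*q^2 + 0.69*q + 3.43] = 3.54000000000000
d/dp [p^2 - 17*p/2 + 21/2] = 2*p - 17/2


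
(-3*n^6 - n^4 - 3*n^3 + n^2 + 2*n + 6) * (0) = 0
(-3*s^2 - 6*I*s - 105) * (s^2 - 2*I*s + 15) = -3*s^4 - 162*s^2 + 120*I*s - 1575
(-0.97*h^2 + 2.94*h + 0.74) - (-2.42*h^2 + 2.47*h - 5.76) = 1.45*h^2 + 0.47*h + 6.5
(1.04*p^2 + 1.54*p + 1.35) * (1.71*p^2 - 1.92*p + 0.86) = 1.7784*p^4 + 0.6366*p^3 + 0.2461*p^2 - 1.2676*p + 1.161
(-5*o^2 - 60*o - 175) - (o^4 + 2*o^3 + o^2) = -o^4 - 2*o^3 - 6*o^2 - 60*o - 175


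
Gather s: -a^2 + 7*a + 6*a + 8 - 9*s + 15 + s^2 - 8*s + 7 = -a^2 + 13*a + s^2 - 17*s + 30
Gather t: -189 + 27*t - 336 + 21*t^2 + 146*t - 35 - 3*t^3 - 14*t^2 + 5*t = -3*t^3 + 7*t^2 + 178*t - 560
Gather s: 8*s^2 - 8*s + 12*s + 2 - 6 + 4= 8*s^2 + 4*s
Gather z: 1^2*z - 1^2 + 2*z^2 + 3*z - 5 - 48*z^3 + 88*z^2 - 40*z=-48*z^3 + 90*z^2 - 36*z - 6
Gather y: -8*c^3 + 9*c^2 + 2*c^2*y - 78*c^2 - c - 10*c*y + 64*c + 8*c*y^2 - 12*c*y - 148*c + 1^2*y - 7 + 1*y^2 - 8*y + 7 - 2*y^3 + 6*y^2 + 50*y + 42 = -8*c^3 - 69*c^2 - 85*c - 2*y^3 + y^2*(8*c + 7) + y*(2*c^2 - 22*c + 43) + 42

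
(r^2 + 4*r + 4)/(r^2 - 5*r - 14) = (r + 2)/(r - 7)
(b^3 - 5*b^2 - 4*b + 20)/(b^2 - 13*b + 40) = (b^2 - 4)/(b - 8)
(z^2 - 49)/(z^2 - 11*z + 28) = (z + 7)/(z - 4)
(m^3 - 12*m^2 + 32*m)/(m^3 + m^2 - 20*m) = (m - 8)/(m + 5)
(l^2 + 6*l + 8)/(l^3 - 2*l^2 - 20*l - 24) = (l + 4)/(l^2 - 4*l - 12)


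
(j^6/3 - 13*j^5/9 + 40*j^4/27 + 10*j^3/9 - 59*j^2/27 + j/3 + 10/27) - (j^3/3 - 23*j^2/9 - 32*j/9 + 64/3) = j^6/3 - 13*j^5/9 + 40*j^4/27 + 7*j^3/9 + 10*j^2/27 + 35*j/9 - 566/27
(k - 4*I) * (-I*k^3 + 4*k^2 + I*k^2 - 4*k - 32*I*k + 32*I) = -I*k^4 + I*k^3 - 48*I*k^2 - 128*k + 48*I*k + 128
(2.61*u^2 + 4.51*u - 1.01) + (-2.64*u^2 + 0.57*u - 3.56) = -0.0300000000000002*u^2 + 5.08*u - 4.57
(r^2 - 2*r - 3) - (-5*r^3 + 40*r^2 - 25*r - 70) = 5*r^3 - 39*r^2 + 23*r + 67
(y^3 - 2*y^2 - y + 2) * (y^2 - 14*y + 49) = y^5 - 16*y^4 + 76*y^3 - 82*y^2 - 77*y + 98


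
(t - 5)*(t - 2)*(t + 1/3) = t^3 - 20*t^2/3 + 23*t/3 + 10/3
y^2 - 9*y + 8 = (y - 8)*(y - 1)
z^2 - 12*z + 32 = (z - 8)*(z - 4)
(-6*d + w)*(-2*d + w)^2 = -24*d^3 + 28*d^2*w - 10*d*w^2 + w^3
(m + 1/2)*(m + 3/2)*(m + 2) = m^3 + 4*m^2 + 19*m/4 + 3/2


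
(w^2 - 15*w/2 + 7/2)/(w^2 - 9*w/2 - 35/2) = (2*w - 1)/(2*w + 5)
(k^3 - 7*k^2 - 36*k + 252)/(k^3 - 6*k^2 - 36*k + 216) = (k - 7)/(k - 6)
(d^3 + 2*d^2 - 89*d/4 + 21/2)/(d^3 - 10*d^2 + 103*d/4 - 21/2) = (d + 6)/(d - 6)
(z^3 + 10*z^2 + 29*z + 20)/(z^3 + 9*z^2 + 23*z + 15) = (z + 4)/(z + 3)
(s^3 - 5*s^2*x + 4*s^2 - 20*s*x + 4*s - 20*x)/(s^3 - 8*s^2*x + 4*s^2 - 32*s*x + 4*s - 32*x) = (-s + 5*x)/(-s + 8*x)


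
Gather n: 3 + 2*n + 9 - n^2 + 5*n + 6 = -n^2 + 7*n + 18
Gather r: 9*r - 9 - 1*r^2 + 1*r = -r^2 + 10*r - 9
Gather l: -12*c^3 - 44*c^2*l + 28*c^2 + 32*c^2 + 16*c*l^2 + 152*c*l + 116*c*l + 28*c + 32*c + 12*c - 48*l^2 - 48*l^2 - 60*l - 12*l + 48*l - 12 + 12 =-12*c^3 + 60*c^2 + 72*c + l^2*(16*c - 96) + l*(-44*c^2 + 268*c - 24)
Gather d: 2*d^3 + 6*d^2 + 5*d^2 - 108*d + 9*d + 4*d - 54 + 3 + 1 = 2*d^3 + 11*d^2 - 95*d - 50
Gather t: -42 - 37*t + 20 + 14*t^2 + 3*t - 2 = 14*t^2 - 34*t - 24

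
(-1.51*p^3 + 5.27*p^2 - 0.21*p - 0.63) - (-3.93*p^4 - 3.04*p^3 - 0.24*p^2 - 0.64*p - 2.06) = 3.93*p^4 + 1.53*p^3 + 5.51*p^2 + 0.43*p + 1.43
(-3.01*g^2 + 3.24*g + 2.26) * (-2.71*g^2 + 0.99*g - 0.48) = 8.1571*g^4 - 11.7603*g^3 - 1.4722*g^2 + 0.682199999999999*g - 1.0848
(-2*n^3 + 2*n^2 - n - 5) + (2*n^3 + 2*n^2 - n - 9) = 4*n^2 - 2*n - 14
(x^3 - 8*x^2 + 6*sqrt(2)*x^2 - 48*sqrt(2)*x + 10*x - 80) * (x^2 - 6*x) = x^5 - 14*x^4 + 6*sqrt(2)*x^4 - 84*sqrt(2)*x^3 + 58*x^3 - 140*x^2 + 288*sqrt(2)*x^2 + 480*x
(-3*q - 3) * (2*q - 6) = -6*q^2 + 12*q + 18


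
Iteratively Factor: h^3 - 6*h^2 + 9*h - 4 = (h - 1)*(h^2 - 5*h + 4) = (h - 4)*(h - 1)*(h - 1)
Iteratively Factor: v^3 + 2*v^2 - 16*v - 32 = (v - 4)*(v^2 + 6*v + 8) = (v - 4)*(v + 2)*(v + 4)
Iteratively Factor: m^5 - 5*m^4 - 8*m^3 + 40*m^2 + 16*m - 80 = (m - 2)*(m^4 - 3*m^3 - 14*m^2 + 12*m + 40) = (m - 5)*(m - 2)*(m^3 + 2*m^2 - 4*m - 8) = (m - 5)*(m - 2)*(m + 2)*(m^2 - 4) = (m - 5)*(m - 2)^2*(m + 2)*(m + 2)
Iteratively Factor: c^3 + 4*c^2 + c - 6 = (c + 3)*(c^2 + c - 2) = (c + 2)*(c + 3)*(c - 1)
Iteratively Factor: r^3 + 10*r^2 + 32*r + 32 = (r + 2)*(r^2 + 8*r + 16) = (r + 2)*(r + 4)*(r + 4)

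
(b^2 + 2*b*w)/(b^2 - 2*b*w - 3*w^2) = b*(-b - 2*w)/(-b^2 + 2*b*w + 3*w^2)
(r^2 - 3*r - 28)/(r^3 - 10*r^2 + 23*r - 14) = (r + 4)/(r^2 - 3*r + 2)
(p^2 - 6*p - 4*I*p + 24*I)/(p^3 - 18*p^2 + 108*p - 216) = (p - 4*I)/(p^2 - 12*p + 36)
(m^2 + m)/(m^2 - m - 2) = m/(m - 2)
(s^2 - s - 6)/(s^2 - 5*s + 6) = (s + 2)/(s - 2)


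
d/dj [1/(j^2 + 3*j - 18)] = (-2*j - 3)/(j^2 + 3*j - 18)^2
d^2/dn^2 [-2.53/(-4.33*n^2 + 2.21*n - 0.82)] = (-94.869434*n^2 + 48.420658*n + 2.53*(8.66*n - 2.21)*(17.32*n - 4.42) - 17.966036)/(4.33*n^2 - 2.21*n + 0.82)^3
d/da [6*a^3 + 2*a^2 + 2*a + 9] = 18*a^2 + 4*a + 2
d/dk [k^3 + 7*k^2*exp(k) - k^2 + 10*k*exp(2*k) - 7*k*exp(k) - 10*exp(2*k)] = 7*k^2*exp(k) + 3*k^2 + 20*k*exp(2*k) + 7*k*exp(k) - 2*k - 10*exp(2*k) - 7*exp(k)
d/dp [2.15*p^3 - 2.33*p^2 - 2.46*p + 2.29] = 6.45*p^2 - 4.66*p - 2.46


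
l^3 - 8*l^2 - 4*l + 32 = (l - 8)*(l - 2)*(l + 2)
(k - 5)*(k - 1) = k^2 - 6*k + 5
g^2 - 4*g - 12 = (g - 6)*(g + 2)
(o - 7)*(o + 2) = o^2 - 5*o - 14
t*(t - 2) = t^2 - 2*t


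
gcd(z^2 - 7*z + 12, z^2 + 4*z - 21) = z - 3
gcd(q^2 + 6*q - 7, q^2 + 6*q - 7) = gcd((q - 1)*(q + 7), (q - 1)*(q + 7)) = q^2 + 6*q - 7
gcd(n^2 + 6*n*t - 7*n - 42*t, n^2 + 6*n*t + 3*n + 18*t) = n + 6*t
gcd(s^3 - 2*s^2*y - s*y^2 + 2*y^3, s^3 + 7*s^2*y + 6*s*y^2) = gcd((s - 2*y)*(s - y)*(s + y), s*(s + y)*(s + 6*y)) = s + y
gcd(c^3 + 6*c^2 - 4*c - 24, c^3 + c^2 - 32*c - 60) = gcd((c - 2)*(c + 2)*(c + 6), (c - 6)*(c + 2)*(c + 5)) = c + 2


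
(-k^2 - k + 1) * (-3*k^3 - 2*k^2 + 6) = 3*k^5 + 5*k^4 - k^3 - 8*k^2 - 6*k + 6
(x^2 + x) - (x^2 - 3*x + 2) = 4*x - 2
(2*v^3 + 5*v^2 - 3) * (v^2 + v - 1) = 2*v^5 + 7*v^4 + 3*v^3 - 8*v^2 - 3*v + 3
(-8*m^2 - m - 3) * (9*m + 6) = -72*m^3 - 57*m^2 - 33*m - 18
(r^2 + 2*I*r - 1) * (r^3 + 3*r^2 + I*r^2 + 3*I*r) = r^5 + 3*r^4 + 3*I*r^4 - 3*r^3 + 9*I*r^3 - 9*r^2 - I*r^2 - 3*I*r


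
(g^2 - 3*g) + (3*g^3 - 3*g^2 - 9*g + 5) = 3*g^3 - 2*g^2 - 12*g + 5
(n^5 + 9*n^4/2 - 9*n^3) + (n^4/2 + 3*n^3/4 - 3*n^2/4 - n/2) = n^5 + 5*n^4 - 33*n^3/4 - 3*n^2/4 - n/2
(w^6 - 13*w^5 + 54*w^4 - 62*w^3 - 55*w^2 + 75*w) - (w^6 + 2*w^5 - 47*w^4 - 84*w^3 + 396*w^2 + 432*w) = -15*w^5 + 101*w^4 + 22*w^3 - 451*w^2 - 357*w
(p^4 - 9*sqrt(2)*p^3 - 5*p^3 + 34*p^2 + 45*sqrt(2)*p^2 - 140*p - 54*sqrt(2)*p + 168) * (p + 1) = p^5 - 9*sqrt(2)*p^4 - 4*p^4 + 29*p^3 + 36*sqrt(2)*p^3 - 106*p^2 - 9*sqrt(2)*p^2 - 54*sqrt(2)*p + 28*p + 168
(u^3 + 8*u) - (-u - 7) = u^3 + 9*u + 7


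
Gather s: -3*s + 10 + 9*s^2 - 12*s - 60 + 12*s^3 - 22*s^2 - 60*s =12*s^3 - 13*s^2 - 75*s - 50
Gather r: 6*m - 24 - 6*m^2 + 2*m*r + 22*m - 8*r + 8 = -6*m^2 + 28*m + r*(2*m - 8) - 16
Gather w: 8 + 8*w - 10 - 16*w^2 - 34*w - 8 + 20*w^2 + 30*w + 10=4*w^2 + 4*w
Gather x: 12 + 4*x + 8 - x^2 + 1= -x^2 + 4*x + 21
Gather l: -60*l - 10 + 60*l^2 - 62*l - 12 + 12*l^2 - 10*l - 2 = 72*l^2 - 132*l - 24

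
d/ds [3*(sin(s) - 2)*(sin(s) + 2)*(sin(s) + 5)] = 3*(3*sin(s)^2 + 10*sin(s) - 4)*cos(s)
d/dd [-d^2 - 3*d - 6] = -2*d - 3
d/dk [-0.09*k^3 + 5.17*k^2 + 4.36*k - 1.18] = -0.27*k^2 + 10.34*k + 4.36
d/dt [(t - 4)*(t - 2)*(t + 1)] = 3*t^2 - 10*t + 2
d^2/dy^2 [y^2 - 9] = 2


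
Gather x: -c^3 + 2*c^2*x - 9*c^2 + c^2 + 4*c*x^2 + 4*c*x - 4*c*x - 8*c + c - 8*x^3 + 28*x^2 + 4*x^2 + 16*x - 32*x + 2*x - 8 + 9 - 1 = -c^3 - 8*c^2 - 7*c - 8*x^3 + x^2*(4*c + 32) + x*(2*c^2 - 14)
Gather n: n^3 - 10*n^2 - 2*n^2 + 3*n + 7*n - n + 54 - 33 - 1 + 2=n^3 - 12*n^2 + 9*n + 22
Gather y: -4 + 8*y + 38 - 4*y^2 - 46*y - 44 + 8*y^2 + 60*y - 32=4*y^2 + 22*y - 42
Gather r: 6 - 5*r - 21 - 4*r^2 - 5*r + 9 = -4*r^2 - 10*r - 6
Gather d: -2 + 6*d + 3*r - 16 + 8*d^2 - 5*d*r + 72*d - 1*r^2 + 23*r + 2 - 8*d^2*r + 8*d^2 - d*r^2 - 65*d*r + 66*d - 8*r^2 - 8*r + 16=d^2*(16 - 8*r) + d*(-r^2 - 70*r + 144) - 9*r^2 + 18*r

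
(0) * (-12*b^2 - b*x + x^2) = 0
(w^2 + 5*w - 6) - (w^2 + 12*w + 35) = -7*w - 41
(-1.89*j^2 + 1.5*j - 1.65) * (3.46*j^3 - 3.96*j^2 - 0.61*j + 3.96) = -6.5394*j^5 + 12.6744*j^4 - 10.4961*j^3 - 1.8654*j^2 + 6.9465*j - 6.534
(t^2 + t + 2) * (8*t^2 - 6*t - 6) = 8*t^4 + 2*t^3 + 4*t^2 - 18*t - 12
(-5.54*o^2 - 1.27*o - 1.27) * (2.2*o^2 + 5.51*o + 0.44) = -12.188*o^4 - 33.3194*o^3 - 12.2293*o^2 - 7.5565*o - 0.5588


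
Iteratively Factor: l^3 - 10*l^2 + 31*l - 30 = (l - 5)*(l^2 - 5*l + 6) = (l - 5)*(l - 3)*(l - 2)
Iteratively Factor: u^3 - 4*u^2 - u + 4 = (u - 4)*(u^2 - 1) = (u - 4)*(u - 1)*(u + 1)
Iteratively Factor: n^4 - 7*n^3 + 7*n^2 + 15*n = (n + 1)*(n^3 - 8*n^2 + 15*n) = (n - 5)*(n + 1)*(n^2 - 3*n) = (n - 5)*(n - 3)*(n + 1)*(n)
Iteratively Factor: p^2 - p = (p)*(p - 1)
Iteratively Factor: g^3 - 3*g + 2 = (g + 2)*(g^2 - 2*g + 1) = (g - 1)*(g + 2)*(g - 1)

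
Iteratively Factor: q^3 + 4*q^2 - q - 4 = (q - 1)*(q^2 + 5*q + 4) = (q - 1)*(q + 1)*(q + 4)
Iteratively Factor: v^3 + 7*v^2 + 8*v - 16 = (v + 4)*(v^2 + 3*v - 4) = (v - 1)*(v + 4)*(v + 4)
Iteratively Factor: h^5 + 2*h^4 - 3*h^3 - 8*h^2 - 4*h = (h + 1)*(h^4 + h^3 - 4*h^2 - 4*h) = h*(h + 1)*(h^3 + h^2 - 4*h - 4) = h*(h + 1)*(h + 2)*(h^2 - h - 2) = h*(h + 1)^2*(h + 2)*(h - 2)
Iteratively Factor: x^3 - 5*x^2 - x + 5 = (x - 1)*(x^2 - 4*x - 5) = (x - 5)*(x - 1)*(x + 1)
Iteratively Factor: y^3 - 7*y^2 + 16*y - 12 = (y - 2)*(y^2 - 5*y + 6) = (y - 3)*(y - 2)*(y - 2)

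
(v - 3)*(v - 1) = v^2 - 4*v + 3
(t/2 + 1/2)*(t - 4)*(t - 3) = t^3/2 - 3*t^2 + 5*t/2 + 6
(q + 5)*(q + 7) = q^2 + 12*q + 35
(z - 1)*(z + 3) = z^2 + 2*z - 3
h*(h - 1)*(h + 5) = h^3 + 4*h^2 - 5*h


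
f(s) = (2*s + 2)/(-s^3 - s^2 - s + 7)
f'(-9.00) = -0.00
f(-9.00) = -0.02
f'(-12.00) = 0.00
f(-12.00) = -0.01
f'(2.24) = 0.83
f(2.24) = -0.56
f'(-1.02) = 0.25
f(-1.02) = -0.00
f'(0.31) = 0.42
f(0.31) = 0.40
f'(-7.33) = -0.01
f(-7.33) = -0.04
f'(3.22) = 0.15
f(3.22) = -0.21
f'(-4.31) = -0.03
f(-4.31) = -0.09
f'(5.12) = 0.03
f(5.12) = -0.08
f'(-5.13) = -0.02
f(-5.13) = -0.07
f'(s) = (2*s + 2)*(3*s^2 + 2*s + 1)/(-s^3 - s^2 - s + 7)^2 + 2/(-s^3 - s^2 - s + 7)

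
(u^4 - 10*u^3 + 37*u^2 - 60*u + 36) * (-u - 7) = -u^5 + 3*u^4 + 33*u^3 - 199*u^2 + 384*u - 252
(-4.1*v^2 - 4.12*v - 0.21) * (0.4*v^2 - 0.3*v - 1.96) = -1.64*v^4 - 0.418*v^3 + 9.188*v^2 + 8.1382*v + 0.4116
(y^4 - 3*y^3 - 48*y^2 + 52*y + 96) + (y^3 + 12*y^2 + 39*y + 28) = y^4 - 2*y^3 - 36*y^2 + 91*y + 124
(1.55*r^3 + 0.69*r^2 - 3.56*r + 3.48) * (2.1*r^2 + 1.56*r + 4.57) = 3.255*r^5 + 3.867*r^4 + 0.6839*r^3 + 4.9077*r^2 - 10.8404*r + 15.9036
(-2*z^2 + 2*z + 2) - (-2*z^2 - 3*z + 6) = 5*z - 4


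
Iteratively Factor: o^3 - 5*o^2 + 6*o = (o)*(o^2 - 5*o + 6) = o*(o - 2)*(o - 3)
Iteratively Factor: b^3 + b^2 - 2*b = (b - 1)*(b^2 + 2*b) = (b - 1)*(b + 2)*(b)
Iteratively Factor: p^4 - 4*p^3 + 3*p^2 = (p)*(p^3 - 4*p^2 + 3*p) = p*(p - 1)*(p^2 - 3*p) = p*(p - 3)*(p - 1)*(p)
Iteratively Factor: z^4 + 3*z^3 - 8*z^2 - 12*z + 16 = (z + 2)*(z^3 + z^2 - 10*z + 8) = (z + 2)*(z + 4)*(z^2 - 3*z + 2) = (z - 2)*(z + 2)*(z + 4)*(z - 1)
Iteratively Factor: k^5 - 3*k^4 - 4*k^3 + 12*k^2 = (k - 3)*(k^4 - 4*k^2) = (k - 3)*(k + 2)*(k^3 - 2*k^2) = k*(k - 3)*(k + 2)*(k^2 - 2*k) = k*(k - 3)*(k - 2)*(k + 2)*(k)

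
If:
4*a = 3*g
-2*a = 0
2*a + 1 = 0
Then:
No Solution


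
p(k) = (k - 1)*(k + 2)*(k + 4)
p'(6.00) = 170.00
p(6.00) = 400.00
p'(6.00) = 170.00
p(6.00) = 400.00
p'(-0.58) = -2.79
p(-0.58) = -7.67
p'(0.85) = 12.67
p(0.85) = -2.07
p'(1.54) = 24.51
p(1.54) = 10.59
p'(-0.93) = -4.71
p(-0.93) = -6.34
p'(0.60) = 9.08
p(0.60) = -4.78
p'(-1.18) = -5.62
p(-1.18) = -5.04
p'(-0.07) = 1.31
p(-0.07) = -8.12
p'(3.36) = 69.47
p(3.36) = 93.10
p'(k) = (k - 1)*(k + 2) + (k - 1)*(k + 4) + (k + 2)*(k + 4) = 3*k^2 + 10*k + 2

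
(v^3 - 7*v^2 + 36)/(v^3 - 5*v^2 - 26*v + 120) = (v^2 - v - 6)/(v^2 + v - 20)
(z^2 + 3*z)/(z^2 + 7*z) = (z + 3)/(z + 7)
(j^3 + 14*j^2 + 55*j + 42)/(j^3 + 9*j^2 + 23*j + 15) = (j^2 + 13*j + 42)/(j^2 + 8*j + 15)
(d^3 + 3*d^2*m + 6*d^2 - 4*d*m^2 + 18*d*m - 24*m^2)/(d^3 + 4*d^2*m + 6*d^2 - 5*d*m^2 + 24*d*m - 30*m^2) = (d + 4*m)/(d + 5*m)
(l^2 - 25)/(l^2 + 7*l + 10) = (l - 5)/(l + 2)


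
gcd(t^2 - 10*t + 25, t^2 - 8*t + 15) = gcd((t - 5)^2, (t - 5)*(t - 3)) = t - 5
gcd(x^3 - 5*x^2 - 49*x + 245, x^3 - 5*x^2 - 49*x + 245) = x^3 - 5*x^2 - 49*x + 245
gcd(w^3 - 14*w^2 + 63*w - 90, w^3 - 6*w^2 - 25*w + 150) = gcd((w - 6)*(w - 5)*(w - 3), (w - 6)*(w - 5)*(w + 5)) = w^2 - 11*w + 30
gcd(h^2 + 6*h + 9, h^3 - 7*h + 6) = h + 3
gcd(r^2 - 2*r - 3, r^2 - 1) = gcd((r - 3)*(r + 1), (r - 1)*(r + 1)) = r + 1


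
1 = 1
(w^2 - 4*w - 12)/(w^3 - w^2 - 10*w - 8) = (w - 6)/(w^2 - 3*w - 4)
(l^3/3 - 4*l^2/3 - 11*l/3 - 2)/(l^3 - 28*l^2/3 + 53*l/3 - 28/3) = (l^3 - 4*l^2 - 11*l - 6)/(3*l^3 - 28*l^2 + 53*l - 28)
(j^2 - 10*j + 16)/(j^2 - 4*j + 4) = (j - 8)/(j - 2)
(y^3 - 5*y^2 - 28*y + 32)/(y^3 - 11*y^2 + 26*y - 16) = (y + 4)/(y - 2)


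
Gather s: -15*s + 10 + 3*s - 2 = 8 - 12*s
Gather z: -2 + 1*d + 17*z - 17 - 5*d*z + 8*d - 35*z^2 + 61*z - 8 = 9*d - 35*z^2 + z*(78 - 5*d) - 27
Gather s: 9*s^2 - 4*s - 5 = 9*s^2 - 4*s - 5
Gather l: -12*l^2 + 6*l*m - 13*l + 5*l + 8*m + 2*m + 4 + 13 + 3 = -12*l^2 + l*(6*m - 8) + 10*m + 20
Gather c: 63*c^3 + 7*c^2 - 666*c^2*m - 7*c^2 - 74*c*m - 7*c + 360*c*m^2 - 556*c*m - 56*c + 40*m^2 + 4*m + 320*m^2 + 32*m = 63*c^3 - 666*c^2*m + c*(360*m^2 - 630*m - 63) + 360*m^2 + 36*m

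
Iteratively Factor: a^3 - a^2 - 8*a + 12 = (a - 2)*(a^2 + a - 6) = (a - 2)^2*(a + 3)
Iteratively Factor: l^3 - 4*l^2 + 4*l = (l)*(l^2 - 4*l + 4) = l*(l - 2)*(l - 2)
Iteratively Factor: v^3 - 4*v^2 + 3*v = (v - 3)*(v^2 - v) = (v - 3)*(v - 1)*(v)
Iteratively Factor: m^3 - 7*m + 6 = (m + 3)*(m^2 - 3*m + 2) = (m - 2)*(m + 3)*(m - 1)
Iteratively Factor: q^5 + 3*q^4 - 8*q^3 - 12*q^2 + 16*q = (q - 2)*(q^4 + 5*q^3 + 2*q^2 - 8*q) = (q - 2)*(q + 2)*(q^3 + 3*q^2 - 4*q) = (q - 2)*(q + 2)*(q + 4)*(q^2 - q) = q*(q - 2)*(q + 2)*(q + 4)*(q - 1)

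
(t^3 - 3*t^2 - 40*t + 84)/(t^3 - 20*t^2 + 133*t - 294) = (t^2 + 4*t - 12)/(t^2 - 13*t + 42)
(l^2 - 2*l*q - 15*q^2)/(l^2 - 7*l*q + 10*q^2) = (-l - 3*q)/(-l + 2*q)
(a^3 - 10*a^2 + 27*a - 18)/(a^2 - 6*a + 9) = (a^2 - 7*a + 6)/(a - 3)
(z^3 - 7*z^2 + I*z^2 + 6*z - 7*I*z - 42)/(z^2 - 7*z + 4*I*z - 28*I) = (z^2 + I*z + 6)/(z + 4*I)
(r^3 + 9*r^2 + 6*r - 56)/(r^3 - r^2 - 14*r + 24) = (r + 7)/(r - 3)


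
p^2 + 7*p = p*(p + 7)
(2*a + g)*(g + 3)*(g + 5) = 2*a*g^2 + 16*a*g + 30*a + g^3 + 8*g^2 + 15*g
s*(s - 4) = s^2 - 4*s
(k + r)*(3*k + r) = 3*k^2 + 4*k*r + r^2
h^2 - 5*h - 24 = (h - 8)*(h + 3)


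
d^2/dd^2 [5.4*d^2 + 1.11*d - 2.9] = 10.8000000000000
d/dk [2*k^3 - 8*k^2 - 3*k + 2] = 6*k^2 - 16*k - 3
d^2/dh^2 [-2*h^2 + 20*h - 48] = -4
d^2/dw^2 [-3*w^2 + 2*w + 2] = -6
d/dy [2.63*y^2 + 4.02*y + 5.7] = 5.26*y + 4.02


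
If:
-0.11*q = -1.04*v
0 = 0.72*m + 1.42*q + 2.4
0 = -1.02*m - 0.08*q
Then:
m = 0.14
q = -1.76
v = -0.19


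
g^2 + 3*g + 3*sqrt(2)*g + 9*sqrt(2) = (g + 3)*(g + 3*sqrt(2))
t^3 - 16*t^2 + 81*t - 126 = (t - 7)*(t - 6)*(t - 3)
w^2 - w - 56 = (w - 8)*(w + 7)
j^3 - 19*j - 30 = (j - 5)*(j + 2)*(j + 3)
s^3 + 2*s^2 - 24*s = s*(s - 4)*(s + 6)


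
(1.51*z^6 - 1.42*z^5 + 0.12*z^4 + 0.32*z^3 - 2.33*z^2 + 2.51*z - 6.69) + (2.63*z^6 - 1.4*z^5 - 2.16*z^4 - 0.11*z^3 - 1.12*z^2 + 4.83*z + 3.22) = 4.14*z^6 - 2.82*z^5 - 2.04*z^4 + 0.21*z^3 - 3.45*z^2 + 7.34*z - 3.47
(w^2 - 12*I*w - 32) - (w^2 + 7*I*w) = -19*I*w - 32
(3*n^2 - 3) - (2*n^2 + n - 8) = n^2 - n + 5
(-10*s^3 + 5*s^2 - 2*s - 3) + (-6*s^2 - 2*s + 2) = -10*s^3 - s^2 - 4*s - 1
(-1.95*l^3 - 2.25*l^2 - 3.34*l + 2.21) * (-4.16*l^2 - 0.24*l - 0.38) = 8.112*l^5 + 9.828*l^4 + 15.1754*l^3 - 7.537*l^2 + 0.7388*l - 0.8398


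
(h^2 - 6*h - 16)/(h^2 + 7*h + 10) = (h - 8)/(h + 5)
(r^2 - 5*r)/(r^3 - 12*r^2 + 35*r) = 1/(r - 7)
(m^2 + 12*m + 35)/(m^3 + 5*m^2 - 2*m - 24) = (m^2 + 12*m + 35)/(m^3 + 5*m^2 - 2*m - 24)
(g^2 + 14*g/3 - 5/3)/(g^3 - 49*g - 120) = (g - 1/3)/(g^2 - 5*g - 24)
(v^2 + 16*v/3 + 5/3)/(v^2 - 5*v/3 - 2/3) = (v + 5)/(v - 2)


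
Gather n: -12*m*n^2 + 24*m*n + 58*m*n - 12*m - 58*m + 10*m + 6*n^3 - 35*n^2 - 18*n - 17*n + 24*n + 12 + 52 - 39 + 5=-60*m + 6*n^3 + n^2*(-12*m - 35) + n*(82*m - 11) + 30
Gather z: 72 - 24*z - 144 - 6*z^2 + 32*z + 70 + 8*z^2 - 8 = 2*z^2 + 8*z - 10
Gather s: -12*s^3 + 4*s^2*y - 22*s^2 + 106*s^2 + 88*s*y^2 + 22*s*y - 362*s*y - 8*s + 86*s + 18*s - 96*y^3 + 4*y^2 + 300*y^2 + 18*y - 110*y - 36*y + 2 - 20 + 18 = -12*s^3 + s^2*(4*y + 84) + s*(88*y^2 - 340*y + 96) - 96*y^3 + 304*y^2 - 128*y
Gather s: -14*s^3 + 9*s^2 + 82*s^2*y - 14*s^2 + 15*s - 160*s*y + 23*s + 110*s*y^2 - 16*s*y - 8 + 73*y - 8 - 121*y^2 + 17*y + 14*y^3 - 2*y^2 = -14*s^3 + s^2*(82*y - 5) + s*(110*y^2 - 176*y + 38) + 14*y^3 - 123*y^2 + 90*y - 16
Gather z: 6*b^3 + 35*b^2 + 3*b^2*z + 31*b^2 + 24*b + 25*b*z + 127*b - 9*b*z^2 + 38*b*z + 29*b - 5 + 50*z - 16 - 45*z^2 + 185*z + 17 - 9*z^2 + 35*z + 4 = 6*b^3 + 66*b^2 + 180*b + z^2*(-9*b - 54) + z*(3*b^2 + 63*b + 270)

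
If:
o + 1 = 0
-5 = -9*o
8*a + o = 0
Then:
No Solution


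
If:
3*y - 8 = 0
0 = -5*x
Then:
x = 0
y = 8/3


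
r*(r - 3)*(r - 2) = r^3 - 5*r^2 + 6*r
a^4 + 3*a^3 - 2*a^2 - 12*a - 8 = (a - 2)*(a + 1)*(a + 2)^2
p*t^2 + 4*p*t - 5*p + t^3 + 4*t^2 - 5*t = (p + t)*(t - 1)*(t + 5)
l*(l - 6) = l^2 - 6*l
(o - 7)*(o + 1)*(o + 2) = o^3 - 4*o^2 - 19*o - 14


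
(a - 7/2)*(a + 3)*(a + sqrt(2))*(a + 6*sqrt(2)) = a^4 - a^3/2 + 7*sqrt(2)*a^3 - 7*sqrt(2)*a^2/2 + 3*a^2/2 - 147*sqrt(2)*a/2 - 6*a - 126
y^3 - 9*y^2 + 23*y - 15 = (y - 5)*(y - 3)*(y - 1)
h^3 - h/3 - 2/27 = (h - 2/3)*(h + 1/3)^2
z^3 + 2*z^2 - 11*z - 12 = (z - 3)*(z + 1)*(z + 4)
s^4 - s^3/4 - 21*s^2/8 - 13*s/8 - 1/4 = (s - 2)*(s + 1/4)*(s + 1/2)*(s + 1)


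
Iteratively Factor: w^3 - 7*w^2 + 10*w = (w - 2)*(w^2 - 5*w) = w*(w - 2)*(w - 5)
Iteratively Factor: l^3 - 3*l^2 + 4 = (l + 1)*(l^2 - 4*l + 4) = (l - 2)*(l + 1)*(l - 2)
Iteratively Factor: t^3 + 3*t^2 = (t)*(t^2 + 3*t) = t^2*(t + 3)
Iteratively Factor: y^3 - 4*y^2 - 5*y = (y + 1)*(y^2 - 5*y) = y*(y + 1)*(y - 5)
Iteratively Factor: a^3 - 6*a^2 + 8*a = (a - 2)*(a^2 - 4*a) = (a - 4)*(a - 2)*(a)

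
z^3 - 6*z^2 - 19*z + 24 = (z - 8)*(z - 1)*(z + 3)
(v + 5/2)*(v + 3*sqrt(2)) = v^2 + 5*v/2 + 3*sqrt(2)*v + 15*sqrt(2)/2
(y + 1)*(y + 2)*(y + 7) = y^3 + 10*y^2 + 23*y + 14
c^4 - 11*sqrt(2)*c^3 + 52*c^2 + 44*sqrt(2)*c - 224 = (c - 2)*(c + 2)*(c - 7*sqrt(2))*(c - 4*sqrt(2))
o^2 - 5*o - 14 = (o - 7)*(o + 2)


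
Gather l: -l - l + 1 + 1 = 2 - 2*l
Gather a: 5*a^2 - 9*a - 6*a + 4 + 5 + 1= 5*a^2 - 15*a + 10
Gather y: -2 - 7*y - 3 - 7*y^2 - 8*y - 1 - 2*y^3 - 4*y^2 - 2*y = -2*y^3 - 11*y^2 - 17*y - 6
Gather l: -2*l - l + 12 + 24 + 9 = 45 - 3*l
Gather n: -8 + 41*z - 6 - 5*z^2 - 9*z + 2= -5*z^2 + 32*z - 12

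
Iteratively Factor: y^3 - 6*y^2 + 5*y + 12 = (y - 3)*(y^2 - 3*y - 4) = (y - 3)*(y + 1)*(y - 4)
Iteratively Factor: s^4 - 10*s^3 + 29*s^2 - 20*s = (s)*(s^3 - 10*s^2 + 29*s - 20) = s*(s - 1)*(s^2 - 9*s + 20) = s*(s - 4)*(s - 1)*(s - 5)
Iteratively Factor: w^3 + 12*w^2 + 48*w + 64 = (w + 4)*(w^2 + 8*w + 16) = (w + 4)^2*(w + 4)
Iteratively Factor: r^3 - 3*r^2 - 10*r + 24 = (r - 2)*(r^2 - r - 12) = (r - 2)*(r + 3)*(r - 4)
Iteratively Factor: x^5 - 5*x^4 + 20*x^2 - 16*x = (x - 1)*(x^4 - 4*x^3 - 4*x^2 + 16*x) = (x - 4)*(x - 1)*(x^3 - 4*x) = x*(x - 4)*(x - 1)*(x^2 - 4) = x*(x - 4)*(x - 1)*(x + 2)*(x - 2)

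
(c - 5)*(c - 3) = c^2 - 8*c + 15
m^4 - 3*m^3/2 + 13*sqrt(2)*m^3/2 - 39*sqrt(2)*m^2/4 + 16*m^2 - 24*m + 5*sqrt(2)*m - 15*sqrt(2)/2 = (m - 3/2)*(m + sqrt(2)/2)*(m + sqrt(2))*(m + 5*sqrt(2))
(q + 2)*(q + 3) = q^2 + 5*q + 6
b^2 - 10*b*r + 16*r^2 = (b - 8*r)*(b - 2*r)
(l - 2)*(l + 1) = l^2 - l - 2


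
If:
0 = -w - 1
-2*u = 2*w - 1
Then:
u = 3/2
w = -1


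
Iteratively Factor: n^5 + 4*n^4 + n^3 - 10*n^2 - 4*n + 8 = (n + 2)*(n^4 + 2*n^3 - 3*n^2 - 4*n + 4) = (n + 2)^2*(n^3 - 3*n + 2) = (n - 1)*(n + 2)^2*(n^2 + n - 2) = (n - 1)^2*(n + 2)^2*(n + 2)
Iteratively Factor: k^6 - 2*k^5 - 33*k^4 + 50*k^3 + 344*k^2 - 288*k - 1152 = (k + 4)*(k^5 - 6*k^4 - 9*k^3 + 86*k^2 - 288) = (k + 2)*(k + 4)*(k^4 - 8*k^3 + 7*k^2 + 72*k - 144) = (k - 4)*(k + 2)*(k + 4)*(k^3 - 4*k^2 - 9*k + 36) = (k - 4)^2*(k + 2)*(k + 4)*(k^2 - 9) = (k - 4)^2*(k + 2)*(k + 3)*(k + 4)*(k - 3)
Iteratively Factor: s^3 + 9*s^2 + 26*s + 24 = (s + 2)*(s^2 + 7*s + 12) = (s + 2)*(s + 3)*(s + 4)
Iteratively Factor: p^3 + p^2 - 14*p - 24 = (p + 3)*(p^2 - 2*p - 8) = (p - 4)*(p + 3)*(p + 2)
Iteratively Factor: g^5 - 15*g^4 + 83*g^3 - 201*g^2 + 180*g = (g - 3)*(g^4 - 12*g^3 + 47*g^2 - 60*g) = (g - 4)*(g - 3)*(g^3 - 8*g^2 + 15*g) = (g - 4)*(g - 3)^2*(g^2 - 5*g) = g*(g - 4)*(g - 3)^2*(g - 5)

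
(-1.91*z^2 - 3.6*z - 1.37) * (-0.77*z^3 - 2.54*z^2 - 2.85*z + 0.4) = 1.4707*z^5 + 7.6234*z^4 + 15.6424*z^3 + 12.9758*z^2 + 2.4645*z - 0.548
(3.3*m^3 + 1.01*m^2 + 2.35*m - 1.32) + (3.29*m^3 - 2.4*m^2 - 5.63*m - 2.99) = 6.59*m^3 - 1.39*m^2 - 3.28*m - 4.31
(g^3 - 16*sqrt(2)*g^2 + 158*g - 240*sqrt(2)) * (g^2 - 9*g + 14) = g^5 - 16*sqrt(2)*g^4 - 9*g^4 + 172*g^3 + 144*sqrt(2)*g^3 - 1422*g^2 - 464*sqrt(2)*g^2 + 2212*g + 2160*sqrt(2)*g - 3360*sqrt(2)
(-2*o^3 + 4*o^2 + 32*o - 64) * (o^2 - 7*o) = -2*o^5 + 18*o^4 + 4*o^3 - 288*o^2 + 448*o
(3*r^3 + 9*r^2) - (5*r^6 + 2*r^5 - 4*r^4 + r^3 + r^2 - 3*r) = -5*r^6 - 2*r^5 + 4*r^4 + 2*r^3 + 8*r^2 + 3*r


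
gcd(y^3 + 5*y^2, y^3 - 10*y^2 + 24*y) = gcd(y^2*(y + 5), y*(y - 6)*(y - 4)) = y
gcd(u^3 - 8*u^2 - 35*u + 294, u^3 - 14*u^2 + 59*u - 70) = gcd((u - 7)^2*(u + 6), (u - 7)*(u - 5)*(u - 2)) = u - 7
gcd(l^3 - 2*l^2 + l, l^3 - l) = l^2 - l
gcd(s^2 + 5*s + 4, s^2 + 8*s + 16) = s + 4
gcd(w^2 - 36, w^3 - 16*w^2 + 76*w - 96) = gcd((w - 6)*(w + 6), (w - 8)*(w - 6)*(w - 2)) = w - 6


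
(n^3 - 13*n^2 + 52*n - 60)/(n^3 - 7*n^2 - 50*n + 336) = (n^2 - 7*n + 10)/(n^2 - n - 56)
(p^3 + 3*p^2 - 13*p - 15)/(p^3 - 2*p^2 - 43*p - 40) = (p - 3)/(p - 8)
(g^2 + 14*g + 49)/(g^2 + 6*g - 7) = (g + 7)/(g - 1)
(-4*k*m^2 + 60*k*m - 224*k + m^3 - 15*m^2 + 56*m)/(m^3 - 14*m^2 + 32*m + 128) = (-4*k*m + 28*k + m^2 - 7*m)/(m^2 - 6*m - 16)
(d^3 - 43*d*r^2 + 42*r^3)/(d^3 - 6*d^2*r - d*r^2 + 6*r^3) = (d + 7*r)/(d + r)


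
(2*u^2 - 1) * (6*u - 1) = 12*u^3 - 2*u^2 - 6*u + 1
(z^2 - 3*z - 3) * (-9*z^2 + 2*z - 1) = -9*z^4 + 29*z^3 + 20*z^2 - 3*z + 3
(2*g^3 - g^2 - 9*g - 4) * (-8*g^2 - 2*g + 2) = -16*g^5 + 4*g^4 + 78*g^3 + 48*g^2 - 10*g - 8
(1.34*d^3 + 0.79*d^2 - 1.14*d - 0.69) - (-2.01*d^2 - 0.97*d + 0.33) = 1.34*d^3 + 2.8*d^2 - 0.17*d - 1.02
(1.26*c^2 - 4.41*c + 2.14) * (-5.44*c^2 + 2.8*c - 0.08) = -6.8544*c^4 + 27.5184*c^3 - 24.0904*c^2 + 6.3448*c - 0.1712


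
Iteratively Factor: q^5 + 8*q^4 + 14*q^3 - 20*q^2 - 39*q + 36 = (q + 3)*(q^4 + 5*q^3 - q^2 - 17*q + 12) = (q - 1)*(q + 3)*(q^3 + 6*q^2 + 5*q - 12) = (q - 1)*(q + 3)^2*(q^2 + 3*q - 4) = (q - 1)^2*(q + 3)^2*(q + 4)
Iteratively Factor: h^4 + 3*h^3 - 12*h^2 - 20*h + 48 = (h + 3)*(h^3 - 12*h + 16) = (h - 2)*(h + 3)*(h^2 + 2*h - 8) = (h - 2)*(h + 3)*(h + 4)*(h - 2)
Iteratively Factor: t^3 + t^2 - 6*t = (t)*(t^2 + t - 6) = t*(t - 2)*(t + 3)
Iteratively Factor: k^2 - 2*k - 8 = (k + 2)*(k - 4)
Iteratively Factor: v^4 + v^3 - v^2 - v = (v + 1)*(v^3 - v) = v*(v + 1)*(v^2 - 1) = v*(v + 1)^2*(v - 1)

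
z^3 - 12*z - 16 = (z - 4)*(z + 2)^2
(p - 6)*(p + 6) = p^2 - 36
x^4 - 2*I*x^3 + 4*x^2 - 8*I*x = x*(x - 2*I)^2*(x + 2*I)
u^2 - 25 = (u - 5)*(u + 5)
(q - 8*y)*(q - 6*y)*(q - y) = q^3 - 15*q^2*y + 62*q*y^2 - 48*y^3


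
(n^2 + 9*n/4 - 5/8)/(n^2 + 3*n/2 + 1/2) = (8*n^2 + 18*n - 5)/(4*(2*n^2 + 3*n + 1))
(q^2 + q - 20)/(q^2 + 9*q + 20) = (q - 4)/(q + 4)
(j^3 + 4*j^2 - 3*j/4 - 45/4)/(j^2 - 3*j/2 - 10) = (2*j^2 + 3*j - 9)/(2*(j - 4))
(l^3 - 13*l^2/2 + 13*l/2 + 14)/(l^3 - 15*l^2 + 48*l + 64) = (l^2 - 15*l/2 + 14)/(l^2 - 16*l + 64)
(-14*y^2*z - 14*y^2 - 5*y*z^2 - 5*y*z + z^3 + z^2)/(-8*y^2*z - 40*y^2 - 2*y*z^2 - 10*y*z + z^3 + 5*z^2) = (7*y*z + 7*y - z^2 - z)/(4*y*z + 20*y - z^2 - 5*z)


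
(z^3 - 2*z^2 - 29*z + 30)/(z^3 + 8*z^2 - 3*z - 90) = (z^2 - 7*z + 6)/(z^2 + 3*z - 18)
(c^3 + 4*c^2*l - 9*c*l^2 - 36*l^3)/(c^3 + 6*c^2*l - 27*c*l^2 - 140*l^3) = (c^2 - 9*l^2)/(c^2 + 2*c*l - 35*l^2)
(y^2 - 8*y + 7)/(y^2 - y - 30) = (-y^2 + 8*y - 7)/(-y^2 + y + 30)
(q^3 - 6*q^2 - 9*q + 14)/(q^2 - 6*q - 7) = (q^2 + q - 2)/(q + 1)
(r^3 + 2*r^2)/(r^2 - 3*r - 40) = r^2*(r + 2)/(r^2 - 3*r - 40)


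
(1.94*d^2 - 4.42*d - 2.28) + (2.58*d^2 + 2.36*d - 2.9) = 4.52*d^2 - 2.06*d - 5.18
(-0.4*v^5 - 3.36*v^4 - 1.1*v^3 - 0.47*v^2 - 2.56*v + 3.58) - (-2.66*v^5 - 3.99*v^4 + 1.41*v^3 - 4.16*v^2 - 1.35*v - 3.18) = 2.26*v^5 + 0.63*v^4 - 2.51*v^3 + 3.69*v^2 - 1.21*v + 6.76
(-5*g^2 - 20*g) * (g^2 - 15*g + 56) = -5*g^4 + 55*g^3 + 20*g^2 - 1120*g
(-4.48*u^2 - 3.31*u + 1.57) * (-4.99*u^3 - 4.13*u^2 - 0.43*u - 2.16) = 22.3552*u^5 + 35.0193*u^4 + 7.7624*u^3 + 4.616*u^2 + 6.4745*u - 3.3912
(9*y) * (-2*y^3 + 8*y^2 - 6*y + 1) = -18*y^4 + 72*y^3 - 54*y^2 + 9*y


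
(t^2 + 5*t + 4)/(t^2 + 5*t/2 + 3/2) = 2*(t + 4)/(2*t + 3)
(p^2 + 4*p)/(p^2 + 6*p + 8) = p/(p + 2)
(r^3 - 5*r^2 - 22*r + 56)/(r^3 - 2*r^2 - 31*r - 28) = (r - 2)/(r + 1)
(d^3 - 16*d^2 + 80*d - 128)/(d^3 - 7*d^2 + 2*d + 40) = (d^2 - 12*d + 32)/(d^2 - 3*d - 10)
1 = 1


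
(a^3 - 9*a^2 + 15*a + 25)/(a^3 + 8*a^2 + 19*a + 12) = (a^2 - 10*a + 25)/(a^2 + 7*a + 12)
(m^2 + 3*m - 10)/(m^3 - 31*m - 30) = (m - 2)/(m^2 - 5*m - 6)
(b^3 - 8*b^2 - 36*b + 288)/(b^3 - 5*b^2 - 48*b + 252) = (b^2 - 2*b - 48)/(b^2 + b - 42)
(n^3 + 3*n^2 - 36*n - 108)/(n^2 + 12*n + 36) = (n^2 - 3*n - 18)/(n + 6)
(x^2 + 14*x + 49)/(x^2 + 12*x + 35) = (x + 7)/(x + 5)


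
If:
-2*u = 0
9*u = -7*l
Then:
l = 0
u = 0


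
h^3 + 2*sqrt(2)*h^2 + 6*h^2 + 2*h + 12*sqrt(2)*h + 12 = (h + 6)*(h + sqrt(2))^2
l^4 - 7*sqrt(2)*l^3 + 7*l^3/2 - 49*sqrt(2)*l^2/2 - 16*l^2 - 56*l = l*(l + 7/2)*(l - 8*sqrt(2))*(l + sqrt(2))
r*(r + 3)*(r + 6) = r^3 + 9*r^2 + 18*r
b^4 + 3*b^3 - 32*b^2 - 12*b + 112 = (b - 4)*(b - 2)*(b + 2)*(b + 7)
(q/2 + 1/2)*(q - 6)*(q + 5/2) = q^3/2 - 5*q^2/4 - 37*q/4 - 15/2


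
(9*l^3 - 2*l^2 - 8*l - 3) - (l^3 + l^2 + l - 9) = 8*l^3 - 3*l^2 - 9*l + 6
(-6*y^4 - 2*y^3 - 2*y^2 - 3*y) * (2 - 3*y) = 18*y^5 - 6*y^4 + 2*y^3 + 5*y^2 - 6*y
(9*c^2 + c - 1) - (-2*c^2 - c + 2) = 11*c^2 + 2*c - 3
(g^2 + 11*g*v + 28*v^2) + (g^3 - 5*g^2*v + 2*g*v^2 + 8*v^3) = g^3 - 5*g^2*v + g^2 + 2*g*v^2 + 11*g*v + 8*v^3 + 28*v^2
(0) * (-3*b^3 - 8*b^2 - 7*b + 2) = 0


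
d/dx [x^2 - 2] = 2*x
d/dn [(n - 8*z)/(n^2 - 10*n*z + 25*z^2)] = (n - 11*z)/(-n^3 + 15*n^2*z - 75*n*z^2 + 125*z^3)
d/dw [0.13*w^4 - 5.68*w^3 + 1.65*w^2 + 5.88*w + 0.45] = 0.52*w^3 - 17.04*w^2 + 3.3*w + 5.88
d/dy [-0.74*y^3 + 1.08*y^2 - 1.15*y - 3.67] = -2.22*y^2 + 2.16*y - 1.15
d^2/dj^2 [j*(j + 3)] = 2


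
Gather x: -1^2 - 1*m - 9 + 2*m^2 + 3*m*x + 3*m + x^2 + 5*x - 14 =2*m^2 + 2*m + x^2 + x*(3*m + 5) - 24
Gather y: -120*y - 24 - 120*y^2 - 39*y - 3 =-120*y^2 - 159*y - 27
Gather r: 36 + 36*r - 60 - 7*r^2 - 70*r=-7*r^2 - 34*r - 24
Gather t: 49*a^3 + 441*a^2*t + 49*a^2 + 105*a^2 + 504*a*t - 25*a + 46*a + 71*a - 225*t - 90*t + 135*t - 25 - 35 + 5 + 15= 49*a^3 + 154*a^2 + 92*a + t*(441*a^2 + 504*a - 180) - 40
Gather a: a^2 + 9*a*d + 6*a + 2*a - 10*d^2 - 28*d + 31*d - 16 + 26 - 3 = a^2 + a*(9*d + 8) - 10*d^2 + 3*d + 7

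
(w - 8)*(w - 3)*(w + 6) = w^3 - 5*w^2 - 42*w + 144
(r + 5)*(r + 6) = r^2 + 11*r + 30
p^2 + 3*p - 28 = (p - 4)*(p + 7)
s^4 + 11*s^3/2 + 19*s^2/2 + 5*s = s*(s + 1)*(s + 2)*(s + 5/2)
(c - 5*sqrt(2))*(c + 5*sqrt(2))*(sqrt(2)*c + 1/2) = sqrt(2)*c^3 + c^2/2 - 50*sqrt(2)*c - 25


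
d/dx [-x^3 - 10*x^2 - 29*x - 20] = -3*x^2 - 20*x - 29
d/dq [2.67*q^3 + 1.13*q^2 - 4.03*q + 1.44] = 8.01*q^2 + 2.26*q - 4.03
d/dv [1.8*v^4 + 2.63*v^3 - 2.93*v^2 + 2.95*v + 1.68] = 7.2*v^3 + 7.89*v^2 - 5.86*v + 2.95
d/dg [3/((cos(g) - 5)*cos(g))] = 3*(2*cos(g) - 5)*sin(g)/((cos(g) - 5)^2*cos(g)^2)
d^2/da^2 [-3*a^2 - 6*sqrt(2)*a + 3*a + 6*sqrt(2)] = -6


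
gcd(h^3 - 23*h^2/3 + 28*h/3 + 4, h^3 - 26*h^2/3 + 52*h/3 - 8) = h^2 - 8*h + 12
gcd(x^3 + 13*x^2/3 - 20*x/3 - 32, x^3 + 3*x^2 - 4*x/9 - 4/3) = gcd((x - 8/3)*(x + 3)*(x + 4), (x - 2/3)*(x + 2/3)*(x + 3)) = x + 3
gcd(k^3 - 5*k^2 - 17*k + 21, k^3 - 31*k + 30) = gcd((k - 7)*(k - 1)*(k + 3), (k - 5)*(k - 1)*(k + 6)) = k - 1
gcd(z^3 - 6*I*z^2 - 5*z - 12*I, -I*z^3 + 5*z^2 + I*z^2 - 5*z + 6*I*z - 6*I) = 1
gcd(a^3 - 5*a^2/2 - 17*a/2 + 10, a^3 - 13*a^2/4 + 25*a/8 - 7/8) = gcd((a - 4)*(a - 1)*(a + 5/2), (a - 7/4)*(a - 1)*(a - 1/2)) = a - 1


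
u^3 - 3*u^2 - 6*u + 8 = (u - 4)*(u - 1)*(u + 2)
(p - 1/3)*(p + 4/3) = p^2 + p - 4/9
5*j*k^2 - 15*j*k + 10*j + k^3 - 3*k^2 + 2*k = (5*j + k)*(k - 2)*(k - 1)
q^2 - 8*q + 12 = (q - 6)*(q - 2)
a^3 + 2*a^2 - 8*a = a*(a - 2)*(a + 4)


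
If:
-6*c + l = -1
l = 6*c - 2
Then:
No Solution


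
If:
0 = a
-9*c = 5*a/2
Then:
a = 0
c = 0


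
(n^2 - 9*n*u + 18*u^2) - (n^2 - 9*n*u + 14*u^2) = 4*u^2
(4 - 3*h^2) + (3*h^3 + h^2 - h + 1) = 3*h^3 - 2*h^2 - h + 5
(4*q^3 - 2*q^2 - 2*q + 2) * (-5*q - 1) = -20*q^4 + 6*q^3 + 12*q^2 - 8*q - 2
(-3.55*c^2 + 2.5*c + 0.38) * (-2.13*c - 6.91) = 7.5615*c^3 + 19.2055*c^2 - 18.0844*c - 2.6258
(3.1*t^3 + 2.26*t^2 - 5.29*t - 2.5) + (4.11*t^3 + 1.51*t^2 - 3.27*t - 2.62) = 7.21*t^3 + 3.77*t^2 - 8.56*t - 5.12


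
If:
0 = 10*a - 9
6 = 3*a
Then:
No Solution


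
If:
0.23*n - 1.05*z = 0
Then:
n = 4.56521739130435*z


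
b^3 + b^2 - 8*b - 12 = (b - 3)*(b + 2)^2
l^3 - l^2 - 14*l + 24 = (l - 3)*(l - 2)*(l + 4)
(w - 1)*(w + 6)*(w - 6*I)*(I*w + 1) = I*w^4 + 7*w^3 + 5*I*w^3 + 35*w^2 - 12*I*w^2 - 42*w - 30*I*w + 36*I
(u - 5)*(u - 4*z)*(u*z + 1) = u^3*z - 4*u^2*z^2 - 5*u^2*z + u^2 + 20*u*z^2 - 4*u*z - 5*u + 20*z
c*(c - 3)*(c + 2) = c^3 - c^2 - 6*c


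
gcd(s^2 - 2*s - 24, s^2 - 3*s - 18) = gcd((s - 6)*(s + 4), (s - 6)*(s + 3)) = s - 6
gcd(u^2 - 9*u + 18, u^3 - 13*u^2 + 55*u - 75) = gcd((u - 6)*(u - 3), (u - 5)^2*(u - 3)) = u - 3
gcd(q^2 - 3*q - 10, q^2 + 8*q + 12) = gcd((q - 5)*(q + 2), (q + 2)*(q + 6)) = q + 2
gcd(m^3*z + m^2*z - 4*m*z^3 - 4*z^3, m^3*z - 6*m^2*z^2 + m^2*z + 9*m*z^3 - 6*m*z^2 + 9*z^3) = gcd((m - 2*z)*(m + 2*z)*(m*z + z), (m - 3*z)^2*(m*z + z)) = m*z + z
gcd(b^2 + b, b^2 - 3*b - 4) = b + 1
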